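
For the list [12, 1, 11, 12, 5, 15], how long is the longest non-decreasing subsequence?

One longest non-decreasing subsequence is 1, 11, 12, 15 (positions 2,3,4,6), of length 4; no longer one exists.

4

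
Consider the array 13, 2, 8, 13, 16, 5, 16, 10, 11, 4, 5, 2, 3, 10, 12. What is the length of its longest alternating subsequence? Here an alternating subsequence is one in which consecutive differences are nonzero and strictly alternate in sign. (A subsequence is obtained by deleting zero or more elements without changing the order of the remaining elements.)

A longest alternating subsequence is 13, 2, 8, 5, 16, 10, 11, 4, 5, 2, 3 (positions 1,2,3,6,7,8,9,10,11,12,13); its 10 consecutive differences strictly alternate in sign, and length 11 is optimal.

11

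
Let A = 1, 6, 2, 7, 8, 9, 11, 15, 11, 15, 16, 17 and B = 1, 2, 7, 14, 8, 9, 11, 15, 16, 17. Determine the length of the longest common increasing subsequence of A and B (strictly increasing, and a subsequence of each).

A longest common strictly increasing subsequence is 1, 2, 7, 8, 9, 11, 15, 16, 17 (length 9); it appears in order in both A and B, and no longer such subsequence exists.

9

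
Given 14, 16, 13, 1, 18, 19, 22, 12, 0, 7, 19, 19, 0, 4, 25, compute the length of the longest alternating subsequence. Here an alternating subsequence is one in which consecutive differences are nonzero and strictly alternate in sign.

A longest alternating subsequence is 14, 16, 13, 18, 0, 7, 0, 4 (positions 1,2,3,5,9,10,13,14); its 7 consecutive differences strictly alternate in sign, and length 8 is optimal.

8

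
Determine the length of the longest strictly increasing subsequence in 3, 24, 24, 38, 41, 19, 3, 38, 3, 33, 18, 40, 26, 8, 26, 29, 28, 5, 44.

Scanning left to right, the best length ending at each element is: 3→1, 24→2, 24→2, 38→3, 41→4, 19→2, 3→1, 38→3, 3→1, 33→3, 18→2, 40→4, 26→3, 8→2, 26→3, 29→4, 28→4, 5→2, 44→5.
So the longest increasing subsequence has length 5, e.g. 3, 24, 38, 41, 44.

5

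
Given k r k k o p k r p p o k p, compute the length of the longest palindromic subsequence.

Using dp[i][j] = 2 + dp[i+1][j−1] if the ends match, else max(dp[i+1][j], dp[i][j−1]):
dp[1][13] = 7. A witness is kopppok at positions 4,5,6,9,10,11,12.

7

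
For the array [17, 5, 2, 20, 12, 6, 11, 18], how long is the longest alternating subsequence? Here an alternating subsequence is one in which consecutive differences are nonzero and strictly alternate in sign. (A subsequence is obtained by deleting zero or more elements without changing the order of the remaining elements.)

A longest alternating subsequence is 17, 5, 20, 6, 11 (positions 1,2,4,6,7); its 4 consecutive differences strictly alternate in sign, and length 5 is optimal.

5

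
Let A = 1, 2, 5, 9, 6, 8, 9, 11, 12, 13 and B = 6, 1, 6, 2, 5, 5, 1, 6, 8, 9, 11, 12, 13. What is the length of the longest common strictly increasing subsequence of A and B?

9

A longest common strictly increasing subsequence is 1, 2, 5, 6, 8, 9, 11, 12, 13 (length 9); it appears in order in both A and B, and no longer such subsequence exists.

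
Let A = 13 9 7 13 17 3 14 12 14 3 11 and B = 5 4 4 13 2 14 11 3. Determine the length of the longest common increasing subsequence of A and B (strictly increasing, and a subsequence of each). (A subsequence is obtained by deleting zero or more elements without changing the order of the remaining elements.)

2

For each value that appears in both, track the longest common increasing run ending there.
The best achievable length is 2; one witness is 13, 14 (A-positions 1,7, B-positions 4,6).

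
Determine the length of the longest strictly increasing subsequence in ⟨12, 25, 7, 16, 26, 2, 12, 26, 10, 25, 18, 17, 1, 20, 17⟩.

Let dp[i] be the longest increasing subsequence ending at position i. Then dp = [1, 2, 1, 2, 3, 1, 2, 3, 2, 3, 3, 3, 1, 4, 3].
The maximum is 4; one witness is 12, 16, 18, 20 at positions 1,4,11,14.

4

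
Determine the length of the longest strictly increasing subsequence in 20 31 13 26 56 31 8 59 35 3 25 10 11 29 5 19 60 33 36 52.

Let dp[i] be the longest increasing subsequence ending at position i. Then dp = [1, 2, 1, 2, 3, 3, 1, 4, 4, 1, 2, 2, 3, 4, 2, 4, 5, 5, 6, 7].
The maximum is 7; one witness is 8, 10, 11, 29, 33, 36, 52 at positions 7,12,13,14,18,19,20.

7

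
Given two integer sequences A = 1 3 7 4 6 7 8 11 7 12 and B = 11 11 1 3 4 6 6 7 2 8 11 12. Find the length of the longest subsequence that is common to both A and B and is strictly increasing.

8

For each value that appears in both, track the longest common increasing run ending there.
The best achievable length is 8; one witness is 1, 3, 4, 6, 7, 8, 11, 12 (A-positions 1,2,4,5,6,7,8,10, B-positions 3,4,5,6,8,10,11,12).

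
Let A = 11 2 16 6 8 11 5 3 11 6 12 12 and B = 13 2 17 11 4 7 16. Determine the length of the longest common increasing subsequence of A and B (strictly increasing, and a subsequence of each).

For each value that appears in both, track the longest common increasing run ending there.
The best achievable length is 2; one witness is 2, 11 (A-positions 2,6, B-positions 2,4).

2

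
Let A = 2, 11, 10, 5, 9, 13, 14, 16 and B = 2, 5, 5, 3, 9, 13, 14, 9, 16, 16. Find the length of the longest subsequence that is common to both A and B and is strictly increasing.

A longest common strictly increasing subsequence is 2, 5, 9, 13, 14, 16 (length 6); it appears in order in both A and B, and no longer such subsequence exists.

6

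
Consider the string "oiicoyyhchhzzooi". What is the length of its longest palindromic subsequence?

Using dp[i][j] = 2 + dp[i+1][j−1] if the ends match, else max(dp[i+1][j], dp[i][j−1]):
dp[1][16] = 7. A witness is iohhhoi at positions 2,5,8,10,11,15,16.

7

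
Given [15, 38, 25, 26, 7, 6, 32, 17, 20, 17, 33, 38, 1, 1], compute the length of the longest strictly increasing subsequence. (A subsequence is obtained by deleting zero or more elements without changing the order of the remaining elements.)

One longest increasing subsequence is 15, 25, 26, 32, 33, 38 (positions 1,3,4,7,11,12), of length 6; no longer one exists.

6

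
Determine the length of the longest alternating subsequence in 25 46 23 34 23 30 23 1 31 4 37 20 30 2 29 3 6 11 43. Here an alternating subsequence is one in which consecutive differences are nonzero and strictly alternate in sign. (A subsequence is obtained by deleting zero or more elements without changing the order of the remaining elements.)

16

Track the best alternating length ending on an up-step vs a down-step at each position: up/down = 1/1, 2/1, 1/3, 4/3, 1/5, 6/5, 1/7, 1/7, 8/5, 8/9, 10/3, 10/11, 12/11, 8/13, 14/13, 14/15, 16/15, 16/15, 16/3.
The maximum over both is 16; one such subsequence is 25, 46, 23, 34, 23, 30, 23, 31, 4, 37, 20, 30, 2, 29, 3, 6.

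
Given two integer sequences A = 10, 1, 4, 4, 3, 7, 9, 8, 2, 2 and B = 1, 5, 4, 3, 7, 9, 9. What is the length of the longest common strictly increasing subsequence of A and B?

4

For each value that appears in both, track the longest common increasing run ending there.
The best achievable length is 4; one witness is 1, 4, 7, 9 (A-positions 2,3,6,7, B-positions 1,3,5,6).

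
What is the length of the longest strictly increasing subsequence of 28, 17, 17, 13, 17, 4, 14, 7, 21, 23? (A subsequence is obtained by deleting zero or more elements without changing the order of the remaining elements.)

Let dp[i] be the longest increasing subsequence ending at position i. Then dp = [1, 1, 1, 1, 2, 1, 2, 2, 3, 4].
The maximum is 4; one witness is 13, 17, 21, 23 at positions 4,5,9,10.

4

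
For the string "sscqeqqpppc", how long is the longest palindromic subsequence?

One longest palindromic subsequence is cpppc (positions 3,8,9,10,11); it reads the same forward and backward, and the interval DP gives dp[1][11] = 5.

5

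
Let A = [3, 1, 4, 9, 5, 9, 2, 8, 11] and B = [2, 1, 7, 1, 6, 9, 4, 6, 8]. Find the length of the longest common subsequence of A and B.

Backtracking the LCS table gives one alignment: 1 (A2,B4) → 4 (A3,B7) → 8 (A8,B9).
So the longest common subsequence has length 3.

3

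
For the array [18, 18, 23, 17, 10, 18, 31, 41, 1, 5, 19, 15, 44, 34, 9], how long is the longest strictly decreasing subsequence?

Scanning left to right, the best length ending at each element is: 18→1, 18→1, 23→1, 17→2, 10→3, 18→2, 31→1, 41→1, 1→4, 5→4, 19→2, 15→3, 44→1, 34→2, 9→4.
So the longest decreasing subsequence has length 4, e.g. 18, 17, 10, 1.

4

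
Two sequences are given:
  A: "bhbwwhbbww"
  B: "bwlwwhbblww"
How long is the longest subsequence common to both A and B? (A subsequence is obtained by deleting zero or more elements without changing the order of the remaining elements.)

8

A longest common subsequence is bwwhbbww (length 8); the LCS DP confirms no longer common subsequence exists.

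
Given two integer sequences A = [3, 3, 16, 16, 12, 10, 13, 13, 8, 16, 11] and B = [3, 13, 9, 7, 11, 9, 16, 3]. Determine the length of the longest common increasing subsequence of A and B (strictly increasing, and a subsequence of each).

A longest common strictly increasing subsequence is 3, 13, 16 (length 3); it appears in order in both A and B, and no longer such subsequence exists.

3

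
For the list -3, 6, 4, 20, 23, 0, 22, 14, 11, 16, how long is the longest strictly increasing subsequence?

4

One longest increasing subsequence is -3, 6, 20, 23 (positions 1,2,4,5), of length 4; no longer one exists.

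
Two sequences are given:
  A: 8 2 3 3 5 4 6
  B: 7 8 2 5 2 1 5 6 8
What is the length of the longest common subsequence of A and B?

Backtracking the LCS table gives one alignment: 8 (A1,B2) → 2 (A2,B5) → 5 (A5,B7) → 6 (A7,B8).
So the longest common subsequence has length 4.

4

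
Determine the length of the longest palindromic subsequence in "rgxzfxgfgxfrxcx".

One longest palindromic subsequence is xfxgfgxfx (positions 3,5,6,7,8,9,10,11,15); it reads the same forward and backward, and the interval DP gives dp[1][15] = 9.

9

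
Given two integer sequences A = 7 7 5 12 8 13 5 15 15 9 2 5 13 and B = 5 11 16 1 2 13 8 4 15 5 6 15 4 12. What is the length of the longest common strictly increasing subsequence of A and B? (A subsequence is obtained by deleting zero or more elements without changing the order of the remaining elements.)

A longest common strictly increasing subsequence is 5, 13, 15 (length 3); it appears in order in both A and B, and no longer such subsequence exists.

3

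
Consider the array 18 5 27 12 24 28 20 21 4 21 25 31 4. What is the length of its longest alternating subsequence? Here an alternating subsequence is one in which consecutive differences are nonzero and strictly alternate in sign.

Track the best alternating length ending on an up-step vs a down-step at each position: up/down = 1/1, 1/2, 3/1, 3/4, 5/4, 5/1, 5/6, 7/6, 1/8, 9/6, 9/6, 9/1, 1/10.
The maximum over both is 10; one such subsequence is 18, 5, 27, 12, 24, 20, 21, 4, 21, 4.

10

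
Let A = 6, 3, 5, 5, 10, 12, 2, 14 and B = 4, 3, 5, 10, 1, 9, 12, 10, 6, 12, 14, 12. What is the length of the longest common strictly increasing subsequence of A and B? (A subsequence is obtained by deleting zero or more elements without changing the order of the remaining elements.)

For each value that appears in both, track the longest common increasing run ending there.
The best achievable length is 5; one witness is 3, 5, 10, 12, 14 (A-positions 2,3,5,6,8, B-positions 2,3,4,7,11).

5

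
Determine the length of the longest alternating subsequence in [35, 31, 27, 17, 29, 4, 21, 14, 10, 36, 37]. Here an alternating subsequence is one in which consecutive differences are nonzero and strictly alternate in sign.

Track the best alternating length ending on an up-step vs a down-step at each position: up/down = 1/1, 1/2, 1/2, 1/2, 3/2, 1/4, 5/4, 5/6, 5/6, 7/1, 7/1.
The maximum over both is 7; one such subsequence is 35, 27, 29, 4, 21, 14, 36.

7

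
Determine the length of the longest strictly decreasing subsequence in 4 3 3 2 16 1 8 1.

One longest decreasing subsequence is 4, 3, 2, 1 (positions 1,2,4,6), of length 4; no longer one exists.

4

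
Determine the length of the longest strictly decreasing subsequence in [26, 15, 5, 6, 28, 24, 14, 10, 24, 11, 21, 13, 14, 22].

Let dp[i] be the longest decreasing subsequence ending at position i. Then dp = [1, 2, 3, 3, 1, 2, 3, 4, 2, 4, 3, 4, 4, 3].
The maximum is 4; one witness is 26, 15, 14, 10 at positions 1,2,7,8.

4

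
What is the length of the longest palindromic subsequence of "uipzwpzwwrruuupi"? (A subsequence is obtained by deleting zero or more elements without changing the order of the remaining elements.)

One longest palindromic subsequence is ipuuupi (positions 2,3,12,13,14,15,16); it reads the same forward and backward, and the interval DP gives dp[1][16] = 7.

7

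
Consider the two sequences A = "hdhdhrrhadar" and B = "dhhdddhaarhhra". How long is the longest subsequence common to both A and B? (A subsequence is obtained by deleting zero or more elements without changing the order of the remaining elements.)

A longest common subsequence is hddhrra (length 7); the LCS DP confirms no longer common subsequence exists.

7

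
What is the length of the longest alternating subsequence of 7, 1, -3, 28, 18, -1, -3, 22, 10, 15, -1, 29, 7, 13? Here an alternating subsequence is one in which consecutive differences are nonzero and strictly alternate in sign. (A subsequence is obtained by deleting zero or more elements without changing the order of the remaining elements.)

11

Track the best alternating length ending on an up-step vs a down-step at each position: up/down = 1/1, 1/2, 1/2, 3/1, 3/4, 3/4, 1/4, 5/4, 5/6, 7/6, 5/8, 9/1, 9/10, 11/10.
The maximum over both is 11; one such subsequence is 7, 1, 28, 18, 22, 10, 15, -1, 29, 7, 13.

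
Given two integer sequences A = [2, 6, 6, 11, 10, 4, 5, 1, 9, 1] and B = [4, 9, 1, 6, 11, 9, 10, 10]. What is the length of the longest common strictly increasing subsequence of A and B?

2

A longest common strictly increasing subsequence is 4, 9 (length 2); it appears in order in both A and B, and no longer such subsequence exists.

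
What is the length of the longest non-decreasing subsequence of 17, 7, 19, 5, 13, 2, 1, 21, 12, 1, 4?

3

Let dp[i] be the longest non-decreasing subsequence ending at position i. Then dp = [1, 1, 2, 1, 2, 1, 1, 3, 2, 2, 3].
The maximum is 3; one witness is 17, 19, 21 at positions 1,3,8.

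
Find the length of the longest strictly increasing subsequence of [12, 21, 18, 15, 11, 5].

2

Scanning left to right, the best length ending at each element is: 12→1, 21→2, 18→2, 15→2, 11→1, 5→1.
So the longest increasing subsequence has length 2, e.g. 12, 21.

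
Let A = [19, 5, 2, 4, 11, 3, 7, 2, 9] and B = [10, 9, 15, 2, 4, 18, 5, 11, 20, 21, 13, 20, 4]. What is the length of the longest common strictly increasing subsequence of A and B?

3

A longest common strictly increasing subsequence is 2, 4, 11 (length 3); it appears in order in both A and B, and no longer such subsequence exists.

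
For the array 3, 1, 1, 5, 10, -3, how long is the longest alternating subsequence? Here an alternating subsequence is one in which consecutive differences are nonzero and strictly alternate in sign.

4

Track the best alternating length ending on an up-step vs a down-step at each position: up/down = 1/1, 1/2, 1/2, 3/1, 3/1, 1/4.
The maximum over both is 4; one such subsequence is 3, 1, 5, -3.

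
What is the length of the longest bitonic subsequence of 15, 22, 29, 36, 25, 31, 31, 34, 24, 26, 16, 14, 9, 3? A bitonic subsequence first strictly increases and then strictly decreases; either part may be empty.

10

One longest bitonic subsequence is 15, 22, 29, 36, 34, 26, 16, 14, 9, 3 (positions 1,2,3,4,8,10,11,12,13,14): it rises to 36 then falls. Length 10 is optimal.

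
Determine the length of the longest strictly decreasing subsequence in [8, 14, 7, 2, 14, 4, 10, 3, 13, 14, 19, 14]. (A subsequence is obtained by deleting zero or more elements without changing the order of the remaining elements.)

Let dp[i] be the longest decreasing subsequence ending at position i. Then dp = [1, 1, 2, 3, 1, 3, 2, 4, 2, 1, 1, 2].
The maximum is 4; one witness is 8, 7, 4, 3 at positions 1,3,6,8.

4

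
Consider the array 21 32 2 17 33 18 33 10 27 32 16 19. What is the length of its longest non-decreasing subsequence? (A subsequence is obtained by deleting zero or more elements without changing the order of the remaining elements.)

5

Scanning left to right, the best length ending at each element is: 21→1, 32→2, 2→1, 17→2, 33→3, 18→3, 33→4, 10→2, 27→4, 32→5, 16→3, 19→4.
So the longest non-decreasing subsequence has length 5, e.g. 2, 17, 18, 27, 32.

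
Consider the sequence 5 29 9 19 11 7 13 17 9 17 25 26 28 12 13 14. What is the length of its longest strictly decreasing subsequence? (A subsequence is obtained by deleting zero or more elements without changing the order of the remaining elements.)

Scanning left to right, the best length ending at each element is: 5→1, 29→1, 9→2, 19→2, 11→3, 7→4, 13→3, 17→3, 9→4, 17→3, 25→2, 26→2, 28→2, 12→4, 13→4, 14→4.
So the longest decreasing subsequence has length 4, e.g. 29, 19, 11, 7.

4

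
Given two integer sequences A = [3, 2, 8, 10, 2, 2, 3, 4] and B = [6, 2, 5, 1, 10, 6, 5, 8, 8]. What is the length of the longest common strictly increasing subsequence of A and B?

2

For each value that appears in both, track the longest common increasing run ending there.
The best achievable length is 2; one witness is 2, 10 (A-positions 2,4, B-positions 2,5).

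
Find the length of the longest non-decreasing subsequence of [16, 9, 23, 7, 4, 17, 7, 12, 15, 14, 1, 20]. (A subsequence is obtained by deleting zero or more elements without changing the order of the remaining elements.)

5

One longest non-decreasing subsequence is 7, 7, 12, 15, 20 (positions 4,7,8,9,12), of length 5; no longer one exists.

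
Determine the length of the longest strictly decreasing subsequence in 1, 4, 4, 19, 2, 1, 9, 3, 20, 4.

Let dp[i] be the longest decreasing subsequence ending at position i. Then dp = [1, 1, 1, 1, 2, 3, 2, 3, 1, 3].
The maximum is 3; one witness is 4, 2, 1 at positions 2,5,6.

3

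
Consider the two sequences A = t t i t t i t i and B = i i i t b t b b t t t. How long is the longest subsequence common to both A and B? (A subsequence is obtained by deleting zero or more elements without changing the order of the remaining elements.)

A longest common subsequence is ttttt (length 5); the LCS DP confirms no longer common subsequence exists.

5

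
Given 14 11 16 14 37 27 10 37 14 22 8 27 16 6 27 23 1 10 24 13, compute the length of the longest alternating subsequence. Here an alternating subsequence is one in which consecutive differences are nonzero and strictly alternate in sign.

16

Track the best alternating length ending on an up-step vs a down-step at each position: up/down = 1/1, 1/2, 3/1, 3/4, 5/1, 5/6, 1/6, 7/1, 7/8, 9/8, 1/10, 11/8, 11/12, 1/12, 13/8, 13/14, 1/14, 15/14, 15/14, 15/16.
The maximum over both is 16; one such subsequence is 14, 11, 16, 14, 37, 27, 37, 14, 22, 8, 27, 16, 27, 23, 24, 13.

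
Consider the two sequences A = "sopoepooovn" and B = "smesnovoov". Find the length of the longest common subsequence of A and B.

6

A longest common subsequence is seooov (length 6); the LCS DP confirms no longer common subsequence exists.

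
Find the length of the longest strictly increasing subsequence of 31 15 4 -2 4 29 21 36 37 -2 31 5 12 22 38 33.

Scanning left to right, the best length ending at each element is: 31→1, 15→1, 4→1, -2→1, 4→2, 29→3, 21→3, 36→4, 37→5, -2→1, 31→4, 5→3, 12→4, 22→5, 38→6, 33→6.
So the longest increasing subsequence has length 6, e.g. -2, 4, 29, 36, 37, 38.

6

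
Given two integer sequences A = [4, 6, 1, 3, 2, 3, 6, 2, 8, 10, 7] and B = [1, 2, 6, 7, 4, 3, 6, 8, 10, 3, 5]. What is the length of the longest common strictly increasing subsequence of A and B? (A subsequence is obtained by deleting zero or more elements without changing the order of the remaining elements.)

6

For each value that appears in both, track the longest common increasing run ending there.
The best achievable length is 6; one witness is 1, 2, 3, 6, 8, 10 (A-positions 3,5,6,7,9,10, B-positions 1,2,6,7,8,9).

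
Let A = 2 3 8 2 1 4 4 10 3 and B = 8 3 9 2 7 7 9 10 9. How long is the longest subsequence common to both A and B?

3

A longest common subsequence is 3, 2, 10 (length 3); the LCS DP confirms no longer common subsequence exists.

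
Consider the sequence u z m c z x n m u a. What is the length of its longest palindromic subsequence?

5

One longest palindromic subsequence is umnmu (positions 1,3,7,8,9); it reads the same forward and backward, and the interval DP gives dp[1][10] = 5.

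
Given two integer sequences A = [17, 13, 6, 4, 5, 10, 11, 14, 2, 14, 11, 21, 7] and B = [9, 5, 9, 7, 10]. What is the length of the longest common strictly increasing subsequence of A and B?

A longest common strictly increasing subsequence is 5, 7 (length 2); it appears in order in both A and B, and no longer such subsequence exists.

2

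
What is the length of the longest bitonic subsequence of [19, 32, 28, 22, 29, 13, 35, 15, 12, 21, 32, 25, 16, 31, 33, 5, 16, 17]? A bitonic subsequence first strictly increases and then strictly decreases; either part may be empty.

Let inc[i] be the LIS ending at i and dec[i] the longest strictly decreasing subsequence starting at i. inc = [1, 2, 2, 2, 3, 1, 4, 2, 1, 3, 4, 4, 3, 5, 6, 1, 3, 4], dec = [4, 6, 5, 4, 4, 3, 5, 3, 2, 3, 4, 3, 2, 2, 2, 1, 1, 1].
max_i inc[i]+dec[i]−1 = 8, with one witness 19, 28, 29, 35, 32, 25, 16, 5.

8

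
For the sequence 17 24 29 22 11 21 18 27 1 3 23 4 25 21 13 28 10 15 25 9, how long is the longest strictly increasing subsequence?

6

Let dp[i] be the longest increasing subsequence ending at position i. Then dp = [1, 2, 3, 2, 1, 2, 2, 3, 1, 2, 3, 3, 4, 4, 4, 5, 4, 5, 6, 4].
The maximum is 6; one witness is 1, 3, 4, 13, 15, 25 at positions 9,10,12,15,18,19.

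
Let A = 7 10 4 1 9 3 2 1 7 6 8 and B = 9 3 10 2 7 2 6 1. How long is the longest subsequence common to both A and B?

5

Backtracking the LCS table gives one alignment: 9 (A5,B1) → 3 (A6,B2) → 2 (A7,B4) → 7 (A9,B5) → 6 (A10,B7).
So the longest common subsequence has length 5.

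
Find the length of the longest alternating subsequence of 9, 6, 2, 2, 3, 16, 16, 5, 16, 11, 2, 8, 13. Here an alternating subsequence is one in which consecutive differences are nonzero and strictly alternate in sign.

7

A longest alternating subsequence is 9, 6, 16, 5, 16, 2, 8 (positions 1,2,6,8,9,11,12); its 6 consecutive differences strictly alternate in sign, and length 7 is optimal.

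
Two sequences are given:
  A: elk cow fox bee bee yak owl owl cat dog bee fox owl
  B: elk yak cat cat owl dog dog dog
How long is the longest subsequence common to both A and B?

4

Backtracking the LCS table gives one alignment: elk (A1,B1) → yak (A6,B2) → owl (A7,B5) → dog (A10,B8).
So the longest common subsequence has length 4.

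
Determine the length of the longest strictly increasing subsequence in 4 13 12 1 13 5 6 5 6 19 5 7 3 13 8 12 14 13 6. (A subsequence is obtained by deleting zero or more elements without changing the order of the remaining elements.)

Scanning left to right, the best length ending at each element is: 4→1, 13→2, 12→2, 1→1, 13→3, 5→2, 6→3, 5→2, 6→3, 19→4, 5→2, 7→4, 3→2, 13→5, 8→5, 12→6, 14→7, 13→7, 6→3.
So the longest increasing subsequence has length 7, e.g. 4, 5, 6, 7, 8, 12, 14.

7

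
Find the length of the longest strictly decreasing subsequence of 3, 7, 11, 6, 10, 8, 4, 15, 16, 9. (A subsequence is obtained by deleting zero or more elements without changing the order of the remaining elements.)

Scanning left to right, the best length ending at each element is: 3→1, 7→1, 11→1, 6→2, 10→2, 8→3, 4→4, 15→1, 16→1, 9→3.
So the longest decreasing subsequence has length 4, e.g. 11, 10, 8, 4.

4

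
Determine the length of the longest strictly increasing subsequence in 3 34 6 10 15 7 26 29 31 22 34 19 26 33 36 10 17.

Let dp[i] be the longest increasing subsequence ending at position i. Then dp = [1, 2, 2, 3, 4, 3, 5, 6, 7, 5, 8, 5, 6, 8, 9, 4, 5].
The maximum is 9; one witness is 3, 6, 10, 15, 26, 29, 31, 34, 36 at positions 1,3,4,5,7,8,9,11,15.

9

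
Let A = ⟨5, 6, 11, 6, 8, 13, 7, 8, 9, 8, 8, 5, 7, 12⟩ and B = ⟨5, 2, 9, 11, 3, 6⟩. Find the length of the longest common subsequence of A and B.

3

Backtracking the LCS table gives one alignment: 5 (A1,B1) → 11 (A3,B4) → 6 (A4,B6).
So the longest common subsequence has length 3.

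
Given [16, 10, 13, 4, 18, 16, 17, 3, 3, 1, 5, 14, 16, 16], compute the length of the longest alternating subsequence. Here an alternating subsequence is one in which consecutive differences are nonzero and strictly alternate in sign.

Track the best alternating length ending on an up-step vs a down-step at each position: up/down = 1/1, 1/2, 3/2, 1/4, 5/1, 5/6, 7/6, 1/8, 1/8, 1/8, 9/8, 9/8, 9/8, 9/8.
The maximum over both is 9; one such subsequence is 16, 10, 13, 4, 18, 16, 17, 3, 5.

9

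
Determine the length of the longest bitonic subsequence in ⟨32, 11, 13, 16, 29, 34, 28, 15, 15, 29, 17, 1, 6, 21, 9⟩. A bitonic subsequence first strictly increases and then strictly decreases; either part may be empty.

One longest bitonic subsequence is 11, 13, 16, 29, 34, 29, 21, 9 (positions 2,3,4,5,6,10,14,15): it rises to 34 then falls. Length 8 is optimal.

8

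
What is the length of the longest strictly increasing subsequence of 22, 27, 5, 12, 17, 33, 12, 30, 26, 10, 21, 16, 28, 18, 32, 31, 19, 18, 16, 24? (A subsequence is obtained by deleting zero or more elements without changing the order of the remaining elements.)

Scanning left to right, the best length ending at each element is: 22→1, 27→2, 5→1, 12→2, 17→3, 33→4, 12→2, 30→4, 26→4, 10→2, 21→4, 16→3, 28→5, 18→4, 32→6, 31→6, 19→5, 18→4, 16→3, 24→6.
So the longest increasing subsequence has length 6, e.g. 5, 12, 17, 26, 28, 32.

6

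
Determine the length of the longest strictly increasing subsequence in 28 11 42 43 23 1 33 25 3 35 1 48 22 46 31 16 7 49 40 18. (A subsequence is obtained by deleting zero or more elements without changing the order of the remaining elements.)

Let dp[i] be the longest increasing subsequence ending at position i. Then dp = [1, 1, 2, 3, 2, 1, 3, 3, 2, 4, 1, 5, 3, 5, 4, 3, 3, 6, 5, 4].
The maximum is 6; one witness is 11, 23, 33, 35, 48, 49 at positions 2,5,7,10,12,18.

6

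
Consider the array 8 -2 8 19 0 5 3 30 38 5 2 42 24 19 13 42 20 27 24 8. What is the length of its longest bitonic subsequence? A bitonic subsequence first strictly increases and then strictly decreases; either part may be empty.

One longest bitonic subsequence is -2, 8, 19, 30, 38, 42, 24, 19, 13, 8 (positions 2,3,4,8,9,12,13,14,15,20): it rises to 42 then falls. Length 10 is optimal.

10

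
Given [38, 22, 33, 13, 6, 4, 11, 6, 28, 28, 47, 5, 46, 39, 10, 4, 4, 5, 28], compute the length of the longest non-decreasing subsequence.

Scanning left to right, the best length ending at each element is: 38→1, 22→1, 33→2, 13→1, 6→1, 4→1, 11→2, 6→2, 28→3, 28→4, 47→5, 5→2, 46→5, 39→5, 10→3, 4→2, 4→3, 5→4, 28→5.
So the longest non-decreasing subsequence has length 5, e.g. 6, 11, 28, 28, 47.

5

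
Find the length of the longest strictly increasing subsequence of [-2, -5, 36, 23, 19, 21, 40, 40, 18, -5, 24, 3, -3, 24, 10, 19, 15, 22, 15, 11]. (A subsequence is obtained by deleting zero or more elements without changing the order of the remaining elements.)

Let dp[i] be the longest increasing subsequence ending at position i. Then dp = [1, 1, 2, 2, 2, 3, 4, 4, 2, 1, 4, 2, 2, 4, 3, 4, 4, 5, 4, 4].
The maximum is 5; one witness is -2, 3, 10, 19, 22 at positions 1,12,15,16,18.

5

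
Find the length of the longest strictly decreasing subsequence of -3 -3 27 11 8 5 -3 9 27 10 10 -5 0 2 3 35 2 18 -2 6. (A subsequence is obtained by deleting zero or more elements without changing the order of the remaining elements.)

7

Scanning left to right, the best length ending at each element is: -3→1, -3→1, 27→1, 11→2, 8→3, 5→4, -3→5, 9→3, 27→1, 10→3, 10→3, -5→6, 0→5, 2→5, 3→5, 35→1, 2→6, 18→2, -2→7, 6→4.
So the longest decreasing subsequence has length 7, e.g. 27, 11, 8, 5, 3, 2, -2.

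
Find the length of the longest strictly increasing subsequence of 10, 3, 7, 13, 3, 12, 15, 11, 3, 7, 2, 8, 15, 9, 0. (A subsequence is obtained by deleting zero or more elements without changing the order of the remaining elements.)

Let dp[i] be the longest increasing subsequence ending at position i. Then dp = [1, 1, 2, 3, 1, 3, 4, 3, 1, 2, 1, 3, 4, 4, 1].
The maximum is 4; one witness is 3, 7, 13, 15 at positions 2,3,4,7.

4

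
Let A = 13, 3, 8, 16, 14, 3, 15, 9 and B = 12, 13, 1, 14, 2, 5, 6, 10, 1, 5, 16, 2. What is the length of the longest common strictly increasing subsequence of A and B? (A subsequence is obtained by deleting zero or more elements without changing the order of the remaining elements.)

A longest common strictly increasing subsequence is 13, 14 (length 2); it appears in order in both A and B, and no longer such subsequence exists.

2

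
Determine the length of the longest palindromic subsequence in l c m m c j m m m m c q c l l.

One longest palindromic subsequence is lccmmmmccl (positions 1,2,5,7,8,9,10,11,13,15); it reads the same forward and backward, and the interval DP gives dp[1][15] = 10.

10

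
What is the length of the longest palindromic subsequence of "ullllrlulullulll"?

One longest palindromic subsequence is lllllululllll (positions 2,3,4,5,7,8,9,10,11,12,14,15,16); it reads the same forward and backward, and the interval DP gives dp[1][16] = 13.

13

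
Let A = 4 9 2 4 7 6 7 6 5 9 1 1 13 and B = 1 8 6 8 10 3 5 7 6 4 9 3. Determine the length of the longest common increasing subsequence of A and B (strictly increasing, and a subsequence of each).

A longest common strictly increasing subsequence is 6, 7, 9 (length 3); it appears in order in both A and B, and no longer such subsequence exists.

3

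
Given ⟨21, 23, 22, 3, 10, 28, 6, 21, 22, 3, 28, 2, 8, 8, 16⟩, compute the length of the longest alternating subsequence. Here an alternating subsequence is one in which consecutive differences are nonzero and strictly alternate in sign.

A longest alternating subsequence is 21, 23, 3, 10, 6, 21, 3, 28, 2, 8 (positions 1,2,4,5,7,8,10,11,12,13); its 9 consecutive differences strictly alternate in sign, and length 10 is optimal.

10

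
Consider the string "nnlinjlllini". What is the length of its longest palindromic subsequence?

One longest palindromic subsequence is inlllni (positions 4,5,7,8,9,11,12); it reads the same forward and backward, and the interval DP gives dp[1][12] = 7.

7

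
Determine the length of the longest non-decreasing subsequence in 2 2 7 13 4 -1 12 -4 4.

Let dp[i] be the longest non-decreasing subsequence ending at position i. Then dp = [1, 2, 3, 4, 3, 1, 4, 1, 4].
The maximum is 4; one witness is 2, 2, 7, 13 at positions 1,2,3,4.

4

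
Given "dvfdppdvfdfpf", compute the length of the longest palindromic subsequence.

8

One longest palindromic subsequence is dfdppdfd (positions 1,3,4,5,6,7,9,10); it reads the same forward and backward, and the interval DP gives dp[1][13] = 8.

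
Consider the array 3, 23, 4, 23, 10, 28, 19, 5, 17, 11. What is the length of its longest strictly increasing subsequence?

Let dp[i] be the longest increasing subsequence ending at position i. Then dp = [1, 2, 2, 3, 3, 4, 4, 3, 4, 4].
The maximum is 4; one witness is 3, 4, 23, 28 at positions 1,3,4,6.

4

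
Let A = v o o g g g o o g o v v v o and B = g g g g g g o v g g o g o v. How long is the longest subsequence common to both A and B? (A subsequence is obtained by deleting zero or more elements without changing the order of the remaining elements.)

A longest common subsequence is gggoogov (length 8); the LCS DP confirms no longer common subsequence exists.

8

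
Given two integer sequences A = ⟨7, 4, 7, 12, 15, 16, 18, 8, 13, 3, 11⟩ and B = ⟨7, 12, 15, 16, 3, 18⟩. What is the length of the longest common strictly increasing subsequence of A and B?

A longest common strictly increasing subsequence is 7, 12, 15, 16, 18 (length 5); it appears in order in both A and B, and no longer such subsequence exists.

5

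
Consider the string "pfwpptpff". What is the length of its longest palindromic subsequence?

One longest palindromic subsequence is fptpf (positions 2,5,6,7,9); it reads the same forward and backward, and the interval DP gives dp[1][9] = 5.

5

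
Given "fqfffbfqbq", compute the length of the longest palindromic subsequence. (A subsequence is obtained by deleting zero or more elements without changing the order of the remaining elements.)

One longest palindromic subsequence is qffffq (positions 2,3,4,5,7,10); it reads the same forward and backward, and the interval DP gives dp[1][10] = 6.

6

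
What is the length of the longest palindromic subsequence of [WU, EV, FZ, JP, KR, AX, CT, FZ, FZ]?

One longest palindromic subsequence is FZ FZ FZ (positions 3,8,9); it reads the same forward and backward, and the interval DP gives dp[1][9] = 3.

3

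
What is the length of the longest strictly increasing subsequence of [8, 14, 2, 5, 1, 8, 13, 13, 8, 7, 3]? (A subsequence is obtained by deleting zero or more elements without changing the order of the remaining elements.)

Let dp[i] be the longest increasing subsequence ending at position i. Then dp = [1, 2, 1, 2, 1, 3, 4, 4, 3, 3, 2].
The maximum is 4; one witness is 2, 5, 8, 13 at positions 3,4,6,7.

4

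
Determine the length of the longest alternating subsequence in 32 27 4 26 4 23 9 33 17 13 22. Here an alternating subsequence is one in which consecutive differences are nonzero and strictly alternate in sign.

A longest alternating subsequence is 32, 4, 26, 4, 23, 9, 33, 17, 22 (positions 1,3,4,5,6,7,8,9,11); its 8 consecutive differences strictly alternate in sign, and length 9 is optimal.

9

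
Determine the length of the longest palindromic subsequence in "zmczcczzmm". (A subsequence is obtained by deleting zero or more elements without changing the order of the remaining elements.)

6

One longest palindromic subsequence is mzcczm (positions 2,4,5,6,8,10); it reads the same forward and backward, and the interval DP gives dp[1][10] = 6.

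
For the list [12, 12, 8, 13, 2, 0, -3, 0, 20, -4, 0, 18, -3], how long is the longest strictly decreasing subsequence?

6

Let dp[i] be the longest decreasing subsequence ending at position i. Then dp = [1, 1, 2, 1, 3, 4, 5, 4, 1, 6, 4, 2, 5].
The maximum is 6; one witness is 12, 8, 2, 0, -3, -4 at positions 1,3,5,6,7,10.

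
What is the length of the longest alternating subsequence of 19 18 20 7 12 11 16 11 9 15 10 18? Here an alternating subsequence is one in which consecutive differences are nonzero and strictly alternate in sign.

11

A longest alternating subsequence is 19, 18, 20, 7, 12, 11, 16, 11, 15, 10, 18 (positions 1,2,3,4,5,6,7,8,10,11,12); its 10 consecutive differences strictly alternate in sign, and length 11 is optimal.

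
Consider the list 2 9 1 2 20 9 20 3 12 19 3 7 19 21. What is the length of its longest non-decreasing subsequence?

7

One longest non-decreasing subsequence is 2, 9, 9, 12, 19, 19, 21 (positions 1,2,6,9,10,13,14), of length 7; no longer one exists.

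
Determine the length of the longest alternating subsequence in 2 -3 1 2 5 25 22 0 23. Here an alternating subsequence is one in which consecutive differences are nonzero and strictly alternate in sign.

5

Track the best alternating length ending on an up-step vs a down-step at each position: up/down = 1/1, 1/2, 3/2, 3/1, 3/1, 3/1, 3/4, 3/4, 5/4.
The maximum over both is 5; one such subsequence is 2, -3, 25, 22, 23.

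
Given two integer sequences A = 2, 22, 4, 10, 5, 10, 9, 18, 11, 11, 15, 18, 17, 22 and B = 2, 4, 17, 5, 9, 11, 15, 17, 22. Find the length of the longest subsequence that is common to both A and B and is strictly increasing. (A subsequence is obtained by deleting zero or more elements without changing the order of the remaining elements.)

8

For each value that appears in both, track the longest common increasing run ending there.
The best achievable length is 8; one witness is 2, 4, 5, 9, 11, 15, 17, 22 (A-positions 1,3,5,7,9,11,13,14, B-positions 1,2,4,5,6,7,8,9).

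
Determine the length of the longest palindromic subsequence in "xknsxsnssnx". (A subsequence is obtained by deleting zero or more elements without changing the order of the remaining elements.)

9

One longest palindromic subsequence is xnssnssnx (positions 1,3,4,6,7,8,9,10,11); it reads the same forward and backward, and the interval DP gives dp[1][11] = 9.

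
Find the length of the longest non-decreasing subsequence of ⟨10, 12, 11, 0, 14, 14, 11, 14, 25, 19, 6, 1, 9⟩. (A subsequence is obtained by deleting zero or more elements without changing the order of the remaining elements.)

One longest non-decreasing subsequence is 10, 12, 14, 14, 14, 25 (positions 1,2,5,6,8,9), of length 6; no longer one exists.

6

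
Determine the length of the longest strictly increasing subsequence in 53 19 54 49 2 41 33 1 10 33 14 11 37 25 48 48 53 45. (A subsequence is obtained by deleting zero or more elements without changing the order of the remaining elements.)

6

Let dp[i] be the longest increasing subsequence ending at position i. Then dp = [1, 1, 2, 2, 1, 2, 2, 1, 2, 3, 3, 3, 4, 4, 5, 5, 6, 5].
The maximum is 6; one witness is 2, 10, 33, 37, 48, 53 at positions 5,9,10,13,15,17.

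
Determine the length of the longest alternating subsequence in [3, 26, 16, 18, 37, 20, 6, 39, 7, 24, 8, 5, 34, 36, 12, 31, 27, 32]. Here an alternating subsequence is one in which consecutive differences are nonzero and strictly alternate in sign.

A longest alternating subsequence is 3, 26, 16, 37, 20, 39, 7, 24, 8, 34, 12, 31, 27, 32 (positions 1,2,3,5,6,8,9,10,11,13,15,16,17,18); its 13 consecutive differences strictly alternate in sign, and length 14 is optimal.

14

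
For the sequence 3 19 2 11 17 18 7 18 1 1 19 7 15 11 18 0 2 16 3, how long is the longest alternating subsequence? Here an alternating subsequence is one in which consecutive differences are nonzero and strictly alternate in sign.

15

Track the best alternating length ending on an up-step vs a down-step at each position: up/down = 1/1, 2/1, 1/3, 4/3, 4/3, 4/3, 4/5, 6/3, 1/7, 1/7, 8/1, 8/9, 10/9, 10/11, 12/9, 1/13, 14/13, 14/13, 14/15.
The maximum over both is 15; one such subsequence is 3, 19, 2, 11, 7, 18, 1, 19, 7, 15, 11, 18, 0, 16, 3.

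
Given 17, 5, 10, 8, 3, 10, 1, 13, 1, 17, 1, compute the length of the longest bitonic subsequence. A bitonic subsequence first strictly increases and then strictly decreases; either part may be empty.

6

One longest bitonic subsequence is 5, 8, 10, 13, 17, 1 (positions 2,4,6,8,10,11): it rises to 17 then falls. Length 6 is optimal.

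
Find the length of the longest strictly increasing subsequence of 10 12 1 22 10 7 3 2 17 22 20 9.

4

One longest increasing subsequence is 10, 12, 17, 22 (positions 1,2,9,10), of length 4; no longer one exists.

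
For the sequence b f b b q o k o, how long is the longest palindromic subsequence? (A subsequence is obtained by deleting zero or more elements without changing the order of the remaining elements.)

3

Using dp[i][j] = 2 + dp[i+1][j−1] if the ends match, else max(dp[i+1][j], dp[i][j−1]):
dp[1][8] = 3. A witness is oko at positions 6,7,8.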